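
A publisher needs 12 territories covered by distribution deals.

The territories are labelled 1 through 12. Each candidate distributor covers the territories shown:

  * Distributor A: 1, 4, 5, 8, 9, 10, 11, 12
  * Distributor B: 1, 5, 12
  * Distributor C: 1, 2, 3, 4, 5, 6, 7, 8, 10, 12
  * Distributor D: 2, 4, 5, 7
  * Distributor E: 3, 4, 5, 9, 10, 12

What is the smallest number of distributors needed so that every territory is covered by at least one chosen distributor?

A and C together: A ∪ C = {1, 2, 3, 4, 5, 6, 7, 8, 9, 10, 11, 12} — every territory is covered.
No single distributor has all 12 territories (the largest, C, has 10), so 2 is optimal.

2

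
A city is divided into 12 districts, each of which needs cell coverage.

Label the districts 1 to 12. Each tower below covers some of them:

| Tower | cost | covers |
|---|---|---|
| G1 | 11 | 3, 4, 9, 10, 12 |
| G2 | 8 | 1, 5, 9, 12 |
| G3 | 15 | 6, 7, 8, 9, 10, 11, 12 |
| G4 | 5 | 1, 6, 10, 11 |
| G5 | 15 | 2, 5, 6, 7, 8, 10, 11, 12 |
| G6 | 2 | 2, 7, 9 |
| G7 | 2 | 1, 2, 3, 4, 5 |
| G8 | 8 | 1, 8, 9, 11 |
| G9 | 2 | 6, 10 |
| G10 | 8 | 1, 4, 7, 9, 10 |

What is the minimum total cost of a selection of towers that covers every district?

17

G3, G7 together cover every district (G3 ∪ G7 = {1, 2, 3, 4, 5, 6, 7, 8, 9, 10, 11, 12}); total cost 15 + 2 = 17.
The greedy pick G7, G6, G9, G8, G2 costs 22; no covering selection beats 17.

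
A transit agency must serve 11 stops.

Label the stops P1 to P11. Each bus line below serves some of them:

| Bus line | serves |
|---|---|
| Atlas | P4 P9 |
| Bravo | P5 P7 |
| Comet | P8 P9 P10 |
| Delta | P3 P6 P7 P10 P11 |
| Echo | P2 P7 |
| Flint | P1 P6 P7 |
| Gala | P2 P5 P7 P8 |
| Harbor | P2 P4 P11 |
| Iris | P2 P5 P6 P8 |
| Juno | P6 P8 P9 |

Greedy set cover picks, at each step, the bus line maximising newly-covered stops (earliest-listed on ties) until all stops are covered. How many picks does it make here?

Greedy: pick Delta (covers 5 new) → pick Gala (covers 3 new) → pick Atlas (covers 2 new) → pick Flint (covers 1 new). Total picks: 4.

4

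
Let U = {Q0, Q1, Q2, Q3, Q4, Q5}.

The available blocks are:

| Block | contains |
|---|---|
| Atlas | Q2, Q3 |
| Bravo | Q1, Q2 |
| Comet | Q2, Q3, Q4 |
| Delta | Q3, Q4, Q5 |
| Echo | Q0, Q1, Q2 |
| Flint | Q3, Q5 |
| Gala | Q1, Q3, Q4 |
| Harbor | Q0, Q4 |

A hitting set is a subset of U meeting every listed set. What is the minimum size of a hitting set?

Take H = {Q0, Q1, Q3}. Each listed block contains at least one of these, so H is a hitting set of size 3.
The blocks Bravo, Flint, Harbor are pairwise disjoint, so any hitting set needs a separate element for each — at least 3. Hence 3 is optimal.

3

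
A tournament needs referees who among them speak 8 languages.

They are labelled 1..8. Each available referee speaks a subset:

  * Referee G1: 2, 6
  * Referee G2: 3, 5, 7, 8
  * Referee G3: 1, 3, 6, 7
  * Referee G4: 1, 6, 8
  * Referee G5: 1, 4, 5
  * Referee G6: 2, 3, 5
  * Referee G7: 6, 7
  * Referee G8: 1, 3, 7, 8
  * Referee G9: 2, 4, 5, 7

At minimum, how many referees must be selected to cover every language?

3

G3 and G8 and G9 together: G3 ∪ G8 ∪ G9 = {1, 2, 3, 4, 5, 6, 7, 8} — every language is covered.
No 2 of the 9 referees cover everything (all 36 combinations miss at least one language), so 3 is optimal.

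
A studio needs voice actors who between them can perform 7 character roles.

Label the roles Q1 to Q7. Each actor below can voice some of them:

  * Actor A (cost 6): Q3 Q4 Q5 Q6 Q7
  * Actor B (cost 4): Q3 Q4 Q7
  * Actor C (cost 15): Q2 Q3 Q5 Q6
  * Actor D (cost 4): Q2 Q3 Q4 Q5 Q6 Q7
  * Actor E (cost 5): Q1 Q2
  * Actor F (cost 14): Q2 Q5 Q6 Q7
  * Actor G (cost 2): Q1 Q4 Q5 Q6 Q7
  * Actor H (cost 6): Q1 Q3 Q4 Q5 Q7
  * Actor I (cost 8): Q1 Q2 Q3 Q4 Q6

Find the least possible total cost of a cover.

6

D, G together cover every role (D ∪ G = {Q1, Q2, Q3, Q4, Q5, Q6, Q7}); total cost 4 + 2 = 6.
No covering selection has total cost below 6.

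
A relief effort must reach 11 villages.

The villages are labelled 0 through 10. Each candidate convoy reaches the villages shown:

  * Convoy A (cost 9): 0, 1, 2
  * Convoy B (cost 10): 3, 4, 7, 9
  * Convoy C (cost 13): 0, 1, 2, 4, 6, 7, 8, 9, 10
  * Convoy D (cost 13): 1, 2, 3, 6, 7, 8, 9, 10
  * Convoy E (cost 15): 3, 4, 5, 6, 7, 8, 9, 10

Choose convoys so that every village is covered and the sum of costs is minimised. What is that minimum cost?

A, E together cover every village (A ∪ E = {0, 1, 2, 3, 4, 5, 6, 7, 8, 9, 10}); total cost 9 + 15 = 24.
The greedy pick C, E costs 28; no covering selection beats 24.

24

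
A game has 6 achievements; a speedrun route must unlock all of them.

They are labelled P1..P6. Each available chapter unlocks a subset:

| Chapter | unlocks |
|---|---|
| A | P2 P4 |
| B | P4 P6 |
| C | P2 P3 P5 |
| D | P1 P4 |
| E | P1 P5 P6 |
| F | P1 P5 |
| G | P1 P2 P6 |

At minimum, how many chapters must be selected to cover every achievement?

3

Take {C, D, E}. Their union is {P1, P2, P3, P4, P5, P6}, which is all 6 achievements.
Only C contains P3, so C is forced; the remaining 3 achievements need at least 2 more chapters (each remaining chapter adds at most 2) — so at least 3 chapters are needed, and 3 is optimal.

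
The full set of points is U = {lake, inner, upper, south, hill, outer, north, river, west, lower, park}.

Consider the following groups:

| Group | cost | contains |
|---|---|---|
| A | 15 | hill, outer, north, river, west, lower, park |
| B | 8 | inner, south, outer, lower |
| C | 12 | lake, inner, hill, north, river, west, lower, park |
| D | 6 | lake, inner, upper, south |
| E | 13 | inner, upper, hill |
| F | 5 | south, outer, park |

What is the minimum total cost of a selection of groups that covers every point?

21

A, D together cover every point (A ∪ D = {lake, inner, upper, south, hill, outer, north, river, west, lower, park}); total cost 15 + 6 = 21.
The greedy pick C, F, D costs 23; no covering selection beats 21.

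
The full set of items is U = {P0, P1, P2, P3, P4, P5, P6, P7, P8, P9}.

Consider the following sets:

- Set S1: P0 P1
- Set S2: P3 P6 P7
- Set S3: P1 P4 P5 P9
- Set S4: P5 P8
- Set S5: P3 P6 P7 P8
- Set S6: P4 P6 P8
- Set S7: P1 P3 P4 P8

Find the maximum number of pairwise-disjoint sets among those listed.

3

S1, S2, S4 are pairwise disjoint (S1={P0,P1}; S2={P3,P6,P7}; S4={P5,P8}).
Every remaining set overlaps one of these, and no 4 of the listed sets are pairwise disjoint, so 3 is the maximum.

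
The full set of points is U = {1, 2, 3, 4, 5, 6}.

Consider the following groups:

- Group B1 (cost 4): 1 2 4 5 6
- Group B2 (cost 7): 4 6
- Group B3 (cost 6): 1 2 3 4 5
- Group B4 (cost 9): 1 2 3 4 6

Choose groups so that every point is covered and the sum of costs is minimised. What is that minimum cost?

10

B1, B3 together cover every point (B1 ∪ B3 = {1, 2, 3, 4, 5, 6}); total cost 4 + 6 = 10.
No covering selection has total cost below 10.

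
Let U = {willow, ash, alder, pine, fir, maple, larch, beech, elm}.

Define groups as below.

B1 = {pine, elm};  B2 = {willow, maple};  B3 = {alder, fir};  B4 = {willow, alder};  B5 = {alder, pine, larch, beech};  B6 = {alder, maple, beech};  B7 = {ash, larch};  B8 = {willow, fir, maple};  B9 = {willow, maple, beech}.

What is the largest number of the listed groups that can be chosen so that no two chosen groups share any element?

B1, B2, B3, B7 are pairwise disjoint (B1={pine,elm}; B2={willow,maple}; B3={alder,fir}; B7={ash,larch}).
Every remaining group overlaps one of these, and no 5 of the listed groups are pairwise disjoint, so 4 is the maximum.

4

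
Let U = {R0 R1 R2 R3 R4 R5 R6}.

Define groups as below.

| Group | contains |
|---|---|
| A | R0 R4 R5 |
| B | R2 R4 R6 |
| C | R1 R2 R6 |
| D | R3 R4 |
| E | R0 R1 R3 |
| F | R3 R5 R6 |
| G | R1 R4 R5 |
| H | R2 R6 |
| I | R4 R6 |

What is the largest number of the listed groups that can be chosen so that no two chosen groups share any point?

D, H are pairwise disjoint (D={R3,R4}; H={R2,R6}).
Every remaining group overlaps one of these, and no 3 of the listed groups are pairwise disjoint, so 2 is the maximum.

2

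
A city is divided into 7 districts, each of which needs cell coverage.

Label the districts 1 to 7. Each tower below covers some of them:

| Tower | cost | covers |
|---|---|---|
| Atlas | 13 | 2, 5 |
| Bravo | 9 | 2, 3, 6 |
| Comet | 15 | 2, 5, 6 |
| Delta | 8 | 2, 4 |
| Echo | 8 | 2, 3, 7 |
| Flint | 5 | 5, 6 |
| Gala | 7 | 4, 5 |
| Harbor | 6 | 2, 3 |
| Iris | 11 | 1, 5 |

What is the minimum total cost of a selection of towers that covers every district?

Echo, Flint, Gala, Iris together cover every district (Echo ∪ Flint ∪ Gala ∪ Iris = {1, 2, 3, 4, 5, 6, 7}); total cost 8 + 5 + 7 + 11 = 31.
No covering selection has total cost below 31.

31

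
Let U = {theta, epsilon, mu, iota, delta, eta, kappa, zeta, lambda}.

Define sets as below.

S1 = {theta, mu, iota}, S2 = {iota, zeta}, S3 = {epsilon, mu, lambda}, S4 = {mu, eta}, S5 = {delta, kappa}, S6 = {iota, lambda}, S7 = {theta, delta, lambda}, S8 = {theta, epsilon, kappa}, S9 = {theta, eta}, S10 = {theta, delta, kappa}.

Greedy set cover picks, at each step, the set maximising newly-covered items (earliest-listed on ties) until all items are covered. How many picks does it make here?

Greedy: pick S1 (covers 3 new) → pick S3 (covers 2 new) → pick S5 (covers 2 new) → pick S2 (covers 1 new) → pick S4 (covers 1 new). Total picks: 5.
(The true minimum cover uses only 4 sets, so greedy is not optimal here.)

5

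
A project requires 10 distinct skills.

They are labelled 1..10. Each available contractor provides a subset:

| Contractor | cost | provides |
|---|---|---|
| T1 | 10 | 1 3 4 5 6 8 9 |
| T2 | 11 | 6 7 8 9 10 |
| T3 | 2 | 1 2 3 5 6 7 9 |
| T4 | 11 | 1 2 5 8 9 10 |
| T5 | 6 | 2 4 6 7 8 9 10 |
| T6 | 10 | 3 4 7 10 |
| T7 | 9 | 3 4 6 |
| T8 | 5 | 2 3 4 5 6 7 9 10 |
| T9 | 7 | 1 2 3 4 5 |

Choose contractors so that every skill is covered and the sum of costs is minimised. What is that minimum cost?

T3, T5 together cover every skill (T3 ∪ T5 = {1, 2, 3, 4, 5, 6, 7, 8, 9, 10}); total cost 2 + 6 = 8.
No covering selection has total cost below 8.

8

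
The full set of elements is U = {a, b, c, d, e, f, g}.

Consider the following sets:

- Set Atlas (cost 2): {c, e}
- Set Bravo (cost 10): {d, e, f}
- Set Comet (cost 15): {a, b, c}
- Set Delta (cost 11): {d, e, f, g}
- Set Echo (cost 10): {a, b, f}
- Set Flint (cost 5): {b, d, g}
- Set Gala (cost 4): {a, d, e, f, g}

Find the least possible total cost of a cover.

Atlas, Flint, Gala together cover every element (Atlas ∪ Flint ∪ Gala = {a, b, c, d, e, f, g}); total cost 2 + 5 + 4 = 11.
No covering selection has total cost below 11.

11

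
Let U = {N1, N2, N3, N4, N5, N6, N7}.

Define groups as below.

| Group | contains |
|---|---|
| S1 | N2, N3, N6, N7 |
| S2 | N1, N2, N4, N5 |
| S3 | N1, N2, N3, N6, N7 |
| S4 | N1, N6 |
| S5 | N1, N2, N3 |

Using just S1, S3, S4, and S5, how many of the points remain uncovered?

Union of S1, S3, S4, S5 = {N1, N2, N3, N6, N7}.
Not covered: N4, N5 — 2 points.

2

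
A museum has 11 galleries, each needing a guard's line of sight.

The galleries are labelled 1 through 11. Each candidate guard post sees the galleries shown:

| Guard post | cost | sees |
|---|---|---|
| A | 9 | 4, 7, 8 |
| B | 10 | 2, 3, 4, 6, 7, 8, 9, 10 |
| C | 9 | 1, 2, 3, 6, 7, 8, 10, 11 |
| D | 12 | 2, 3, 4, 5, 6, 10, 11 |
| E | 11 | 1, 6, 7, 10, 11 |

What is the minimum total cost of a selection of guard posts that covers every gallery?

B, C, D together cover every gallery (B ∪ C ∪ D = {1, 2, 3, 4, 5, 6, 7, 8, 9, 10, 11}); total cost 10 + 9 + 12 = 31.
No covering selection has total cost below 31.

31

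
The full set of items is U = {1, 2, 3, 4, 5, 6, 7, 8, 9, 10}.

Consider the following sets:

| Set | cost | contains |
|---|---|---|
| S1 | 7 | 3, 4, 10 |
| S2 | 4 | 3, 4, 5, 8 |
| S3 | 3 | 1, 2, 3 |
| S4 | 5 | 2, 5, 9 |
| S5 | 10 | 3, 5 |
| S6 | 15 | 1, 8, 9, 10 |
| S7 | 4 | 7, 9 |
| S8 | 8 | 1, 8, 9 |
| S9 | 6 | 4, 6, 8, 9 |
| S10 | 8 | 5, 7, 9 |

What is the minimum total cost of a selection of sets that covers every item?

S1, S3, S9, S10 together cover every item (S1 ∪ S3 ∪ S9 ∪ S10 = {1, 2, 3, 4, 5, 6, 7, 8, 9, 10}); total cost 7 + 3 + 6 + 8 = 24.
No covering selection has total cost below 24.

24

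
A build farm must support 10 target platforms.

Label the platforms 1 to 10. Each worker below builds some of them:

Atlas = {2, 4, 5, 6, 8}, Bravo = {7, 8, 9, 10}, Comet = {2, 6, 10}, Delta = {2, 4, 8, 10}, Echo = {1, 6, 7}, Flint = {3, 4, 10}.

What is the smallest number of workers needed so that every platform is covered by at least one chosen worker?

4

Take {Atlas, Bravo, Echo, Flint}. Their union is {1, 2, 3, 4, 5, 6, 7, 8, 9, 10}, which is all 10 platforms.
No 3 of the 6 workers cover everything (all 20 combinations miss at least one platform), so 4 is optimal.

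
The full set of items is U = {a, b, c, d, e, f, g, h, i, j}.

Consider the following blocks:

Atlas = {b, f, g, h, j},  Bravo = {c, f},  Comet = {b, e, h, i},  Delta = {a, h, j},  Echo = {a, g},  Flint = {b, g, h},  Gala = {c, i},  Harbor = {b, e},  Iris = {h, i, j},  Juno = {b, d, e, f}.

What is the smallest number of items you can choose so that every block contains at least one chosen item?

4

T = {c, e, g, j} meets every block (each contains at least one member of T), and |T| = 4.
The blocks Bravo, Echo, Harbor, Iris are pairwise disjoint, so any hitting set needs a separate item for each — at least 4. Hence 4 is optimal.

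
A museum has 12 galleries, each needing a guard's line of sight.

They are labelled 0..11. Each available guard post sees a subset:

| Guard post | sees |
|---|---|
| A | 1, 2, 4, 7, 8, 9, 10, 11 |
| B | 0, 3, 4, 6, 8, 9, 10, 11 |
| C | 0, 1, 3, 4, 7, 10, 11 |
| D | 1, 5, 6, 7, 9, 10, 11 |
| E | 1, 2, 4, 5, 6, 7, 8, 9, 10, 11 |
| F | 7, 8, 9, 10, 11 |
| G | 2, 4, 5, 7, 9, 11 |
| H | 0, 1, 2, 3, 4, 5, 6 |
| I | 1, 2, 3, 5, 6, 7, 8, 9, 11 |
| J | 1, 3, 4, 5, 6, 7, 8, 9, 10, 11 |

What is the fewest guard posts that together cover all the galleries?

2

F and H together: F ∪ H = {0, 1, 2, 3, 4, 5, 6, 7, 8, 9, 10, 11} — every gallery is covered.
No single guard post has all 12 galleries (the largest, E, has 10), so 2 is optimal.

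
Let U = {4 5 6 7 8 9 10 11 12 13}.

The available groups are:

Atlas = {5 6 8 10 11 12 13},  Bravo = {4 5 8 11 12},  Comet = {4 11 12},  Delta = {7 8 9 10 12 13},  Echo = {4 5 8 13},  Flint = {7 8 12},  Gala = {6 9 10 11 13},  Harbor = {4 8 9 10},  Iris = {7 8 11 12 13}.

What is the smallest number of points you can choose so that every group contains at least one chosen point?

H = {8, 11} meets every group (each contains at least one member of H), and |H| = 2.
The groups Flint, Gala are pairwise disjoint, so any hitting set needs a separate point for each — at least 2. Hence 2 is optimal.

2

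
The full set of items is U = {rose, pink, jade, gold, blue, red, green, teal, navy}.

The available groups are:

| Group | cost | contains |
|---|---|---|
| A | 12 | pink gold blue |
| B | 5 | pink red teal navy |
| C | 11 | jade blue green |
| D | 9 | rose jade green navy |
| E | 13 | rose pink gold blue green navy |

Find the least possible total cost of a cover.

A, B, D together cover every item (A ∪ B ∪ D = {rose, pink, jade, gold, blue, red, green, teal, navy}); total cost 12 + 5 + 9 = 26.
No covering selection has total cost below 26.

26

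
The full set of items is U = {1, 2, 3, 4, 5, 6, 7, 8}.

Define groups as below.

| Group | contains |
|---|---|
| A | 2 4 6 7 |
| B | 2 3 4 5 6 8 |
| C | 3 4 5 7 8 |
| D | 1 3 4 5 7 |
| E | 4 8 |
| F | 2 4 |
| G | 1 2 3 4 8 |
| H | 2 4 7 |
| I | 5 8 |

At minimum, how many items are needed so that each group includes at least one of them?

T = {4, 5} meets every group (each contains at least one member of T), and |T| = 2.
The groups H, I are pairwise disjoint, so any hitting set needs a separate item for each — at least 2. Hence 2 is optimal.

2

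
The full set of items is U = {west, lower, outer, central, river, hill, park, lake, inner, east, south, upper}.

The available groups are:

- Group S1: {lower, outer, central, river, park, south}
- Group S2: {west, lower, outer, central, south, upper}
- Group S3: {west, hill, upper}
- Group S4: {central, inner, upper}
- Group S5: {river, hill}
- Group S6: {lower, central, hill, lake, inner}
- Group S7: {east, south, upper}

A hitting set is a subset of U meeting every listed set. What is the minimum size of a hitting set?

The 3 items {hill, park, upper} hit every group.
No choice of 2 items meets every group, so 3 is the minimum.

3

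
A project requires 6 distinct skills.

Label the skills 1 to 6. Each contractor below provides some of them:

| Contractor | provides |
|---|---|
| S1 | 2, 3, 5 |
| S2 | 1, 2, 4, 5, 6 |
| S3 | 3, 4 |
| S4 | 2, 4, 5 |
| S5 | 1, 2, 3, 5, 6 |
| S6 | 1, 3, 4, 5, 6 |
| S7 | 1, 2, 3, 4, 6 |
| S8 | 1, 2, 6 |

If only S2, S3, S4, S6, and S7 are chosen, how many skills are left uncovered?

Union of S2, S3, S4, S6, S7 = {1, 2, 3, 4, 5, 6} — that's every skill, so 0 are uncovered.

0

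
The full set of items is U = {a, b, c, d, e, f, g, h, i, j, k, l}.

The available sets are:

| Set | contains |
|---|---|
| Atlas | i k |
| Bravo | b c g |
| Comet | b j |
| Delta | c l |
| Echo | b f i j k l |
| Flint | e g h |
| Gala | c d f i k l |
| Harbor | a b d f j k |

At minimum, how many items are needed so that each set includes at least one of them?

4

The 4 items {b, h, i, l} hit every set.
The sets Atlas, Comet, Delta, Flint are pairwise disjoint, so any hitting set needs a separate item for each — at least 4. Hence 4 is optimal.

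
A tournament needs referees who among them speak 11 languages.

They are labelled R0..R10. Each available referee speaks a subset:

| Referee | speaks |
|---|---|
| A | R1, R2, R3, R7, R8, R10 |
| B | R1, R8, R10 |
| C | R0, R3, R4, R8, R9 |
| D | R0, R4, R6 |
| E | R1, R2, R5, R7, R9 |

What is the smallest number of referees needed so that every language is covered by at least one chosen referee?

3

Take {A, D, E}. Their union is {R0, R1, R2, R3, R4, R5, R6, R7, R8, R9, R10}, which is all 11 languages.
Only E contains R5, so E is forced; the remaining 6 languages need at least 2 more referees (each remaining referee adds at most 4) — so at least 3 referees are needed, and 3 is optimal.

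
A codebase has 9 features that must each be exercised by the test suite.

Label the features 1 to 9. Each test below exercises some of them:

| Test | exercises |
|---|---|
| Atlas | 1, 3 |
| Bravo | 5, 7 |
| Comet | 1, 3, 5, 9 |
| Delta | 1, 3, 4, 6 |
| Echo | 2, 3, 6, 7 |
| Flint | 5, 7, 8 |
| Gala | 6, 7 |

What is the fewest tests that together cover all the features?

4

Take {Comet, Delta, Echo, Flint}. Their union is {1, 2, 3, 4, 5, 6, 7, 8, 9}, which is all 9 features.
No 3 of the 7 tests cover everything (all 35 combinations miss at least one feature), so 4 is optimal.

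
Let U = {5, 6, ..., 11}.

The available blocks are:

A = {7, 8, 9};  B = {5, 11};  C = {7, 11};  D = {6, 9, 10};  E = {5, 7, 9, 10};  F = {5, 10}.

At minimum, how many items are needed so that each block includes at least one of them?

Take H = {7, 10, 11}. Each listed block contains at least one of these, so H is a hitting set of size 3.
No choice of 2 items meets every block, so 3 is the minimum.

3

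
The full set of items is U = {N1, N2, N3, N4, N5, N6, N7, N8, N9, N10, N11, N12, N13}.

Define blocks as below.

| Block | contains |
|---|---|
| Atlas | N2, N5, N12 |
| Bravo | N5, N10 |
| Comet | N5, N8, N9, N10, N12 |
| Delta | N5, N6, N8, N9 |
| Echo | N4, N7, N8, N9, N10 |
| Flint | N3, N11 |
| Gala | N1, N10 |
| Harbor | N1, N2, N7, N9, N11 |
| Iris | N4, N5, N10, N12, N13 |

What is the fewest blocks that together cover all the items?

4

Take {Delta, Flint, Harbor, Iris}. Their union is {N1, N2, N3, N4, N5, N6, N7, N8, N9, N10, N11, N12, N13}, which is all 13 items.
Only Flint contains N3, so Flint is forced; the remaining 11 items need at least 3 more blocks (each remaining block adds at most 5) — so at least 4 blocks are needed, and 4 is optimal.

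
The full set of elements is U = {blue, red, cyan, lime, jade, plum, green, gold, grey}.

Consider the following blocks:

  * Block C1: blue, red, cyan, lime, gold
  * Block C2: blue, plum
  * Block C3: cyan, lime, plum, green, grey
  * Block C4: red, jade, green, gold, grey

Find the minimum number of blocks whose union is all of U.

C2, C3, and C4 cover everything between them: the union {blue, red, cyan, lime, jade, plum, green, gold, grey} is all of U.
Only C4 contains jade, so C4 is forced; the remaining 4 elements need at least 2 more blocks (each remaining block adds at most 3) — so at least 3 blocks are needed, and 3 is optimal.

3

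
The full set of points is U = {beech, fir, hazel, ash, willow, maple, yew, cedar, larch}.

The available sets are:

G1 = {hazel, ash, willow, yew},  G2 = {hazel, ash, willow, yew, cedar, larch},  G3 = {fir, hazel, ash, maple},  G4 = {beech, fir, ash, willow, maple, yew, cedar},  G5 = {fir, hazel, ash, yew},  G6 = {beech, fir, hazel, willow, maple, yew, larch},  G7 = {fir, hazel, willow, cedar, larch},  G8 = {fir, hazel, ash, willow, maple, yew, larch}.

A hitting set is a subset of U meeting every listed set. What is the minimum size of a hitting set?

2

Take H = {hazel, ash}. Each listed set contains at least one of these, so H is a hitting set of size 2.
No single point lies in every set, so at least 2 are needed and 2 is optimal.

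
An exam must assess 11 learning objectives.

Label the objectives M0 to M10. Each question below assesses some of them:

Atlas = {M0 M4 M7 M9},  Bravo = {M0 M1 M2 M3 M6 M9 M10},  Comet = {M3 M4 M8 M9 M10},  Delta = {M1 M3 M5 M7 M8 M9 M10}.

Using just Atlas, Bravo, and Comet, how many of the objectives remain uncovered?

Union of Atlas, Bravo, Comet = {M0, M1, M2, M3, M4, M6, M7, M8, M9, M10}.
Not covered: M5 — 1 objective.

1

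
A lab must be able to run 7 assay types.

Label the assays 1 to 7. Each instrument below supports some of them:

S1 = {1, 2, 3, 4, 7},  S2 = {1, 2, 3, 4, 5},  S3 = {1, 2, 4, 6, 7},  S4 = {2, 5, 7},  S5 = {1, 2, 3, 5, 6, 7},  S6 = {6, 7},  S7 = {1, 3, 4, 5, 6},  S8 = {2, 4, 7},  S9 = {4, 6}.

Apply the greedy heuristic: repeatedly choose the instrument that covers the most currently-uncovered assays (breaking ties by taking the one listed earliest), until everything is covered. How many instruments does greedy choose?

2

Greedy: pick S5 (covers 6 new) → pick S1 (covers 1 new). Total picks: 2.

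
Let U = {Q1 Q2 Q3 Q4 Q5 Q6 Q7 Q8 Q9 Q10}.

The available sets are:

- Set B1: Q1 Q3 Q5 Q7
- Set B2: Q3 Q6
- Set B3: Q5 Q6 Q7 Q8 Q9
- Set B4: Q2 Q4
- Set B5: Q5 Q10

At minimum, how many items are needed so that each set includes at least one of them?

Take H = {Q2, Q5, Q6}. Each listed set contains at least one of these, so H is a hitting set of size 3.
The sets B2, B4, B5 are pairwise disjoint, so any hitting set needs a separate item for each — at least 3. Hence 3 is optimal.

3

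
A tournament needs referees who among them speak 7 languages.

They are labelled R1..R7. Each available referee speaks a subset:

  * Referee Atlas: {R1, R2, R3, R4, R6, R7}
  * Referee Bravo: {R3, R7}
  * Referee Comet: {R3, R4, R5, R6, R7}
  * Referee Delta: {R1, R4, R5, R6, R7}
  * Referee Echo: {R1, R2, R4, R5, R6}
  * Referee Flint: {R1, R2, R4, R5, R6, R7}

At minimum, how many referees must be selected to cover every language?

2

Take {Atlas, Delta}. Their union is {R1, R2, R3, R4, R5, R6, R7}, which is all 7 languages.
No single referee has all 7 languages (the largest, Atlas, has 6), so 2 is optimal.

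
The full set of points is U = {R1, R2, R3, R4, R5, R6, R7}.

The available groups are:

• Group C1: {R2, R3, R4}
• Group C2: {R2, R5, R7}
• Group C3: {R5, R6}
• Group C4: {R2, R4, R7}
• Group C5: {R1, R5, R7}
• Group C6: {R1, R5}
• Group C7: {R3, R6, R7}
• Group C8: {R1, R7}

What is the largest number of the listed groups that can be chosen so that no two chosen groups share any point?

C1, C3, C8 are pairwise disjoint (C1={R2,R3,R4}; C3={R5,R6}; C8={R1,R7}).
Every remaining group overlaps one of these, and no 4 of the listed groups are pairwise disjoint, so 3 is the maximum.

3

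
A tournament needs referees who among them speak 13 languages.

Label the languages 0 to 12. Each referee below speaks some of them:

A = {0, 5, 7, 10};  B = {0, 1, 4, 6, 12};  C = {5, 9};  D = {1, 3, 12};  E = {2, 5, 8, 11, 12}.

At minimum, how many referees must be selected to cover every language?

A and B and C and D and E together: A ∪ B ∪ C ∪ D ∪ E = {0, 1, 2, 3, 4, 5, 6, 7, 8, 9, 10, 11, 12} — every language is covered.
No 4 of the 5 referees cover everything (all 5 combinations miss at least one language), so 5 is optimal.

5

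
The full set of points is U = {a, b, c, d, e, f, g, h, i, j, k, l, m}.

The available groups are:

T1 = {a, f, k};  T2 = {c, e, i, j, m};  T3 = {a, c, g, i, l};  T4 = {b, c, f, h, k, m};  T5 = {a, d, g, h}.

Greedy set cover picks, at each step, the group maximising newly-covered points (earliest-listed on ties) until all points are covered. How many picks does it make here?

Greedy: pick T4 (covers 6 new) → pick T3 (covers 4 new) → pick T2 (covers 2 new) → pick T5 (covers 1 new). Total picks: 4.

4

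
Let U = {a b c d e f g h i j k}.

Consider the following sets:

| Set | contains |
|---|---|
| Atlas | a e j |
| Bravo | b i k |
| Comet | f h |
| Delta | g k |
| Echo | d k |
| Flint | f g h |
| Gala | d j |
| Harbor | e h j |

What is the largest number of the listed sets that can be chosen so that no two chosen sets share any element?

Atlas, Bravo, Flint are pairwise disjoint (Atlas={a,e,j}; Bravo={b,i,k}; Flint={f,g,h}).
Every remaining set overlaps one of these, and no 4 of the listed sets are pairwise disjoint, so 3 is the maximum.

3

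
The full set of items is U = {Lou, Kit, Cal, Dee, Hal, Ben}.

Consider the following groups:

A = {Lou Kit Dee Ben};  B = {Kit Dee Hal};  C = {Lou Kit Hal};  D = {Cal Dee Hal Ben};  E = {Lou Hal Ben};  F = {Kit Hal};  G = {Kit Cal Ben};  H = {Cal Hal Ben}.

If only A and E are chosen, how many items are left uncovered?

1

Union of A, E = {Lou, Kit, Dee, Hal, Ben}.
Not covered: Cal — 1 item.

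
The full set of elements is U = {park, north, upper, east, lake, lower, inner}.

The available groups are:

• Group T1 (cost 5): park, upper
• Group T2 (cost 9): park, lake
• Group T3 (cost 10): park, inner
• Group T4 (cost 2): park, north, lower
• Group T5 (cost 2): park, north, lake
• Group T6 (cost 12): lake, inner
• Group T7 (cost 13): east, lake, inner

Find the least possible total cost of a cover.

T1, T4, T7 together cover every element (T1 ∪ T4 ∪ T7 = {park, north, upper, east, lake, lower, inner}); total cost 5 + 2 + 13 = 20.
The greedy pick T4, T5, T1, T7 costs 22; no covering selection beats 20.

20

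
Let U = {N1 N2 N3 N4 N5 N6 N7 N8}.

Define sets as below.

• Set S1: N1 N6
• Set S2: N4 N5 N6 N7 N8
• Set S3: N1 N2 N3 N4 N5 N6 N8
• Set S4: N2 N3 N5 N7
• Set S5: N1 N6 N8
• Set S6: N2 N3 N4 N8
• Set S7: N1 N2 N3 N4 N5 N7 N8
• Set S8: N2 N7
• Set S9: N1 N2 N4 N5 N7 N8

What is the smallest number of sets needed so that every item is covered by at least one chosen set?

2

Take {S3, S8}. Their union is {N1, N2, N3, N4, N5, N6, N7, N8}, which is all 8 items.
No single set has all 8 items (the largest, S3, has 7), so 2 is optimal.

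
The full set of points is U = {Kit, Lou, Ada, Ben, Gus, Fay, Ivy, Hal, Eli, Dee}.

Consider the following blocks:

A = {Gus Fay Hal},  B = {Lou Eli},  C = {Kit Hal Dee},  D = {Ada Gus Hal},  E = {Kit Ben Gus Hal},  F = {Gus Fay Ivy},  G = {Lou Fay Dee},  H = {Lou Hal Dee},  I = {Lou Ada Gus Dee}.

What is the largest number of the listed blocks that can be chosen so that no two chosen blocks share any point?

3

B, C, F are pairwise disjoint (B={Lou,Eli}; C={Kit,Hal,Dee}; F={Gus,Fay,Ivy}).
Every remaining block overlaps one of these, and no 4 of the listed blocks are pairwise disjoint, so 3 is the maximum.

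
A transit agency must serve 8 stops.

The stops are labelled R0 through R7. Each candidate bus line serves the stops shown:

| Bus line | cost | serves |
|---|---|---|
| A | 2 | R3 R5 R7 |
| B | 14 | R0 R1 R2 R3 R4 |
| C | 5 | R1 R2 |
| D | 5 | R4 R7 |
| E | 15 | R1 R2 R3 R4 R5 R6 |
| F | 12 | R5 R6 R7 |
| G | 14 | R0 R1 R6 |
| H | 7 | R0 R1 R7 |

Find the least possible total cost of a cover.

22

E, H together cover every stop (E ∪ H = {R0, R1, R2, R3, R4, R5, R6, R7}); total cost 15 + 7 = 22.
The greedy pick A, C, D, G costs 26; no covering selection beats 22.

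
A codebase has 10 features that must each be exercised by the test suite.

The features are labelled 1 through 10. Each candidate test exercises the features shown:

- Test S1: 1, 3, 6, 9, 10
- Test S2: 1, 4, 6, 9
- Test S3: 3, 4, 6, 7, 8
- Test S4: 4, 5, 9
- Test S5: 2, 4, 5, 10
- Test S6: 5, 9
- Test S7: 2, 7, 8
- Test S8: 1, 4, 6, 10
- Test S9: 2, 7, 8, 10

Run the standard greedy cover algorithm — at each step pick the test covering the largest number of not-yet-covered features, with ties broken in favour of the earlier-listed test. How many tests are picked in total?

3

Greedy: pick S1 (covers 5 new) → pick S3 (covers 3 new) → pick S5 (covers 2 new). Total picks: 3.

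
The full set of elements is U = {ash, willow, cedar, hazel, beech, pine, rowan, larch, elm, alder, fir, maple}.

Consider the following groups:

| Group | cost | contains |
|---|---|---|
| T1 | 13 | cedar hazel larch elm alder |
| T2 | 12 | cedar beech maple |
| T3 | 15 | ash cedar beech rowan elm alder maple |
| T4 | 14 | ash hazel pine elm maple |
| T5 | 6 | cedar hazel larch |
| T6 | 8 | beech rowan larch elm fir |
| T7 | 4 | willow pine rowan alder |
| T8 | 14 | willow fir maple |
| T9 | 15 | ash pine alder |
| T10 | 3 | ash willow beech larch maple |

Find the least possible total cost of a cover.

21

T5, T6, T7, T10 together cover every element (T5 ∪ T6 ∪ T7 ∪ T10 = {ash, willow, cedar, hazel, beech, pine, rowan, larch, elm, alder, fir, maple}); total cost 6 + 8 + 4 + 3 = 21.
No covering selection has total cost below 21.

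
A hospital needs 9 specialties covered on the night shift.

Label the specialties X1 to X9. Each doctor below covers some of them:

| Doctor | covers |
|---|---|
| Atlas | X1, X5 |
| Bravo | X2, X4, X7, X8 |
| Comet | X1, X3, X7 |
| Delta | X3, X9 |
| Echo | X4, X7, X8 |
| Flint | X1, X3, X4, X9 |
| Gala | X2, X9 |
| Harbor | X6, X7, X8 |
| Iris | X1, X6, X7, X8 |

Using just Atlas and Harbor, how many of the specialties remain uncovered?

4

Union of Atlas, Harbor = {X1, X5, X6, X7, X8}.
Not covered: X2, X3, X4, X9 — 4 specialties.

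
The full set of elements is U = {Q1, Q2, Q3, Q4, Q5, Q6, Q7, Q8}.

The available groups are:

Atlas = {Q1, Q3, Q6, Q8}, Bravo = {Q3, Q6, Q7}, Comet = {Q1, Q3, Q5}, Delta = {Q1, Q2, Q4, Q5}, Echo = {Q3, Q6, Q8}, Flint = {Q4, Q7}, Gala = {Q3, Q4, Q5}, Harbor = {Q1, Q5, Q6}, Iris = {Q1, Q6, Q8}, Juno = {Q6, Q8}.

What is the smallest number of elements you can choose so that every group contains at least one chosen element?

3

The 3 elements {Q1, Q4, Q6} hit every group.
The groups Comet, Flint, Juno are pairwise disjoint, so any hitting set needs a separate element for each — at least 3. Hence 3 is optimal.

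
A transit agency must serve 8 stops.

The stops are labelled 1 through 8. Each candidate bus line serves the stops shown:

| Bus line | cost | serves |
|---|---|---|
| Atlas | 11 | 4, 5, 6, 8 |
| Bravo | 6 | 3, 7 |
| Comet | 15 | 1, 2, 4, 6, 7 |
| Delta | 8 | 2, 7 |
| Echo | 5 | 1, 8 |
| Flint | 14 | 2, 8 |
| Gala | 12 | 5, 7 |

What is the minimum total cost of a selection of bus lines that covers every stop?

Atlas, Bravo, Delta, Echo together cover every stop (Atlas ∪ Bravo ∪ Delta ∪ Echo = {1, 2, 3, 4, 5, 6, 7, 8}); total cost 11 + 6 + 8 + 5 = 30.
No covering selection has total cost below 30.

30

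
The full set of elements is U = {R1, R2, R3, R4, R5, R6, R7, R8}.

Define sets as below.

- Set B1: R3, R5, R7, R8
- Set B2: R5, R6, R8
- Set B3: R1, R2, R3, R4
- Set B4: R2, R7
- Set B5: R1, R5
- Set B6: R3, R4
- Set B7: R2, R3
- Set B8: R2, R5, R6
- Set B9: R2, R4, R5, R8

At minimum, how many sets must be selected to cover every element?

3

B2, B3, and B4 cover everything between them: the union {R1, R2, R3, R4, R5, R6, R7, R8} is all of U.
No 2 of the 9 sets cover everything (all 36 combinations miss at least one element), so 3 is optimal.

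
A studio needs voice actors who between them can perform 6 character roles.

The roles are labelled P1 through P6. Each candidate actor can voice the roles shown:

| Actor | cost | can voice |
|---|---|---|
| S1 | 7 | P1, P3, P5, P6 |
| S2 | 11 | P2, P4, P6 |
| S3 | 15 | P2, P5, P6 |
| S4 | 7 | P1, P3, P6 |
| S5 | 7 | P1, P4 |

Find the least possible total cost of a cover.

S1, S2 together cover every role (S1 ∪ S2 = {P1, P2, P3, P4, P5, P6}); total cost 7 + 11 = 18.
No covering selection has total cost below 18.

18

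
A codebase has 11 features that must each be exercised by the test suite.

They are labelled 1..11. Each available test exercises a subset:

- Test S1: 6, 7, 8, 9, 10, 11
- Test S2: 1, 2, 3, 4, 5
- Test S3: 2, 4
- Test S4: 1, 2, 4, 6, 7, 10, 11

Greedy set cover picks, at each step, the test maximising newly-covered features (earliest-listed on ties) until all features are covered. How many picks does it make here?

Greedy: pick S4 (covers 7 new) → pick S1 (covers 2 new) → pick S2 (covers 2 new). Total picks: 3.
(The true minimum cover uses only 2 tests, so greedy is not optimal here.)

3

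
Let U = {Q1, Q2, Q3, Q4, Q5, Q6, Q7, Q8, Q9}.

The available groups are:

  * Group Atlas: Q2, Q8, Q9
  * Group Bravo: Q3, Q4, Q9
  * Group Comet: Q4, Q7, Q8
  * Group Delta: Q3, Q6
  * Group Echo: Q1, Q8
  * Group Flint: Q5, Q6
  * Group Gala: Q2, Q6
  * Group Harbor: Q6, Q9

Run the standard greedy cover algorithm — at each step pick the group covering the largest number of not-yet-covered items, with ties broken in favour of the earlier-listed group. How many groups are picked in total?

Greedy: pick Atlas (covers 3 new) → pick Bravo (covers 2 new) → pick Flint (covers 2 new) → pick Comet (covers 1 new) → pick Echo (covers 1 new). Total picks: 5.

5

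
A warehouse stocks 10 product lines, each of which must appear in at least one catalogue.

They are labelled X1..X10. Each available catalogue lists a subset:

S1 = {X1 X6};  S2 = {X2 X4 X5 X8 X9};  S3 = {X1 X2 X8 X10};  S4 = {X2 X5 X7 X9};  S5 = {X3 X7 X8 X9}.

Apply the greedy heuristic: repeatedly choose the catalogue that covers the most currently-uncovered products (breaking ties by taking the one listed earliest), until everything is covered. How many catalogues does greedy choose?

Greedy: pick S2 (covers 5 new) → pick S1 (covers 2 new) → pick S5 (covers 2 new) → pick S3 (covers 1 new). Total picks: 4.

4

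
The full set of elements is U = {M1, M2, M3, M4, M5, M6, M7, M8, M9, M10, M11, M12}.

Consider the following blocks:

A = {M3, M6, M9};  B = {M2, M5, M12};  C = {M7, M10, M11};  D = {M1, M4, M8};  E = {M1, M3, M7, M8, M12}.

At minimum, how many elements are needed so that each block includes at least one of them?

Take H = {M2, M4, M6, M7}. Each listed block contains at least one of these, so H is a hitting set of size 4.
The blocks A, B, C, D are pairwise disjoint, so any hitting set needs a separate element for each — at least 4. Hence 4 is optimal.

4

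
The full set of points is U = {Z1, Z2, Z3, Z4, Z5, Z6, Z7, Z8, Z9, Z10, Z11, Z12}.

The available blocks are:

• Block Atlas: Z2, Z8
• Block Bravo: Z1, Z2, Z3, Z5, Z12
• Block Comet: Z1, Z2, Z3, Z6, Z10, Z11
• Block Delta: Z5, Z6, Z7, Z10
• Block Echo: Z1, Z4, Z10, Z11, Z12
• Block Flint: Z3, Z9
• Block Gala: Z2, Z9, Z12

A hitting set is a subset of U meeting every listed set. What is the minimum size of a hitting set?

3

H = {Z2, Z9, Z10} meets every block (each contains at least one member of H), and |H| = 3.
The blocks Atlas, Echo, Flint are pairwise disjoint, so any hitting set needs a separate point for each — at least 3. Hence 3 is optimal.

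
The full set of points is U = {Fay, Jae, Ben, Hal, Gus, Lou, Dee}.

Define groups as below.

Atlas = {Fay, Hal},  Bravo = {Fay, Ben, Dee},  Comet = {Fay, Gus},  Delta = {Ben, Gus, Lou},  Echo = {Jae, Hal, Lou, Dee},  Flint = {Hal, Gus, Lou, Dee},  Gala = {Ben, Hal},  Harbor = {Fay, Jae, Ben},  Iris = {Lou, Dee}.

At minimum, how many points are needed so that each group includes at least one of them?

3

The 3 points {Fay, Ben, Lou} hit every group.
The groups Comet, Gala, Iris are pairwise disjoint, so any hitting set needs a separate point for each — at least 3. Hence 3 is optimal.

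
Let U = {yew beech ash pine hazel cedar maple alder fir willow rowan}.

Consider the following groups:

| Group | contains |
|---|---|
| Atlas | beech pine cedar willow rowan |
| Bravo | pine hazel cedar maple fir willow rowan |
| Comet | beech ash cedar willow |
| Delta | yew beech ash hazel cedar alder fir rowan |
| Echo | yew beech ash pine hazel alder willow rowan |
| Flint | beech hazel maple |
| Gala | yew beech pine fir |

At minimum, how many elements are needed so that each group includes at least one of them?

2

The 2 elements {beech, cedar} hit every group.
No single element lies in every group, so at least 2 are needed and 2 is optimal.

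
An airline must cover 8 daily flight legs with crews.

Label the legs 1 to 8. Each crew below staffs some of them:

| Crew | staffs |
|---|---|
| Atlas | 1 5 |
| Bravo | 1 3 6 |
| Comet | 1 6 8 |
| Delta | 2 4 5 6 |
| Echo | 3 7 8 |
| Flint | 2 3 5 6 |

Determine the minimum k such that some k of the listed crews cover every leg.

Atlas and Delta and Echo together: Atlas ∪ Delta ∪ Echo = {1, 2, 3, 4, 5, 6, 7, 8} — every leg is covered.
Only Delta contains 4, so Delta is forced; the remaining 4 legs need at least 2 more crews (each remaining crew adds at most 3) — so at least 3 crews are needed, and 3 is optimal.

3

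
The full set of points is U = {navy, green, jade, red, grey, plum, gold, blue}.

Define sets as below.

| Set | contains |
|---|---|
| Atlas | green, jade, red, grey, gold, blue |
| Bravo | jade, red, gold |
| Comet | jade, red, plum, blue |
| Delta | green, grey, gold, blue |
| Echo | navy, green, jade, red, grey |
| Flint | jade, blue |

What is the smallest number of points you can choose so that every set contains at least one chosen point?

Take H = {jade, blue}. Each listed set contains at least one of these, so H is a hitting set of size 2.
No single point lies in every set, so at least 2 are needed and 2 is optimal.

2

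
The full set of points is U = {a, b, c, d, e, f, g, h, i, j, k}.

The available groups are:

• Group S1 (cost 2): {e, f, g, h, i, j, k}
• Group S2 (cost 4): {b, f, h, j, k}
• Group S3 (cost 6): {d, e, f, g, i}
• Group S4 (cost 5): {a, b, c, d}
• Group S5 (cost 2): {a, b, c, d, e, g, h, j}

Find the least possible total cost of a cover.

S1, S5 together cover every point (S1 ∪ S5 = {a, b, c, d, e, f, g, h, i, j, k}); total cost 2 + 2 = 4.
No covering selection has total cost below 4.

4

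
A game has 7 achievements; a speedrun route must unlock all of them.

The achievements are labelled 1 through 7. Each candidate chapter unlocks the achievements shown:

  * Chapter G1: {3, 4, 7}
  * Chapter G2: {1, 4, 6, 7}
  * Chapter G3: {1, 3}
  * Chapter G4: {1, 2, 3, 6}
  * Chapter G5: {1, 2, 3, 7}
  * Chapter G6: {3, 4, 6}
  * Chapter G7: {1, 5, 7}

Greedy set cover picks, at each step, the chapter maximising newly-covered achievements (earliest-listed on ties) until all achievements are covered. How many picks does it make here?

3

Greedy: pick G2 (covers 4 new) → pick G4 (covers 2 new) → pick G7 (covers 1 new). Total picks: 3.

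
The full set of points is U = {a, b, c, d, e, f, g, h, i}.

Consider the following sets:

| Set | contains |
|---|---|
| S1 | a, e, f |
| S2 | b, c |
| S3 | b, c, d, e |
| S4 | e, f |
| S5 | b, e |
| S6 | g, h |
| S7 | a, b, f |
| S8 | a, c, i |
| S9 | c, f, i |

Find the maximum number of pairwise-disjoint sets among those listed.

3

S5, S6, S8 are pairwise disjoint (S5={b,e}; S6={g,h}; S8={a,c,i}).
Every remaining set overlaps one of these, and no 4 of the listed sets are pairwise disjoint, so 3 is the maximum.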